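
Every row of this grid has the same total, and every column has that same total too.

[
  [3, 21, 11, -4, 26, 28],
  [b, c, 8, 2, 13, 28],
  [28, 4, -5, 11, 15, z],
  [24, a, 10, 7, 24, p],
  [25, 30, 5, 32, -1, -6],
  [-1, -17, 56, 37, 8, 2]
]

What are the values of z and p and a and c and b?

Rows 1 and 5 both sum to 85, so that's the common total.
Column 1: 3 + 28 + 24 + 25 − 1 = 79, so its missing entry is 85 − 79 = 6.
Row 2: 6 + 8 + 2 + 13 + 28 = 57, so its missing entry is 85 − 57 = 28.
Column 2: 21 + 28 + 4 + 30 − 17 = 66, so its missing entry is 85 − 66 = 19.
Row 3: 28 + 4 − 5 + 11 + 15 = 53, so its missing entry is 85 − 53 = 32.
Row 4: 24 + 19 + 10 + 7 + 24 = 84, so its missing entry is 85 − 84 = 1.

z = 32, p = 1, a = 19, c = 28, b = 6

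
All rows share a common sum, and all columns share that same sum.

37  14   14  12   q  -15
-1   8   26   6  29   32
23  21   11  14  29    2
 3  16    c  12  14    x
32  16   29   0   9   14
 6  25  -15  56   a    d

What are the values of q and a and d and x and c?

Rows 2 and 3 both sum to 100, so that's the common total.
Row 1 has 37 + 14 + 14 + 12 − 15 = 62; the blank must be 100 − 62 = 38.
Column 5 has 38 + 29 + 29 + 14 + 9 = 119; the blank must be 100 − 119 = -19.
Row 6 has 6 + 25 − 15 + 56 − 19 = 53; the blank must be 100 − 53 = 47.
Column 3 has 14 + 26 + 11 + 29 − 15 = 65; the blank must be 100 − 65 = 35.
Row 4 has 3 + 16 + 35 + 12 + 14 = 80; the blank must be 100 − 80 = 20.

q = 38, a = -19, d = 47, x = 20, c = 35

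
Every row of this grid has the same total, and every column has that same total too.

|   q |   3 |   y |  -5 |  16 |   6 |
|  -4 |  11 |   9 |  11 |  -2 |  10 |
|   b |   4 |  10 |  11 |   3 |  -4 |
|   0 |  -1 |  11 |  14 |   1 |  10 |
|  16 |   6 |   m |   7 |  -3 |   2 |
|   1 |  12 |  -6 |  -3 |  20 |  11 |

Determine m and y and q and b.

Rows 2 and 4 both sum to 35, so that's the common total.
Row 3 has 4 + 10 + 11 + 3 − 4 = 24; the blank must be 35 − 24 = 11.
Row 5 has 16 + 6 + 7 − 3 + 2 = 28; the blank must be 35 − 28 = 7.
Column 3 has 9 + 10 + 11 + 7 − 6 = 31; the blank must be 35 − 31 = 4.
Row 1 has 3 + 4 − 5 + 16 + 6 = 24; the blank must be 35 − 24 = 11.

m = 7, y = 4, q = 11, b = 11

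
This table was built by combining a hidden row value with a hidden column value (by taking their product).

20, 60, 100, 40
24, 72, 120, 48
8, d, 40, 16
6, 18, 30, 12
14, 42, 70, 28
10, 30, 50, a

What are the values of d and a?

d = 24, a = 20

Each row is a constant multiple of every other row — this is a multiplication table with the headers hidden.
Row 3 is 40/100 = 2/5 times row 1, so its entry in column 2 is 60 × 2/5 = 24.
Row 6 is 50/100 = 1/2 times row 1, so its entry in column 4 is 40 × 1/2 = 20.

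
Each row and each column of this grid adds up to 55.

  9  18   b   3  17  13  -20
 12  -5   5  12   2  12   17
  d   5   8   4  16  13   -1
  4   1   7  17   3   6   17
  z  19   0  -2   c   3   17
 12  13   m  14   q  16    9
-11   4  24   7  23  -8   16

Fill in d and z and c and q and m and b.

d = 10, z = 19, c = -1, q = -5, m = -4, b = 15

The known cells in row 3 total 45, leaving 55 − 45 = 10 for the blank.
The known cells in column 1 total 36, leaving 55 − 36 = 19 for the blank.
The known cells in row 5 total 56, leaving 55 − 56 = -1 for the blank.
The known cells in column 5 total 60, leaving 55 − 60 = -5 for the blank.
The known cells in row 1 total 40, leaving 55 − 40 = 15 for the blank.
The known cells in row 6 total 59, leaving 55 − 59 = -4 for the blank.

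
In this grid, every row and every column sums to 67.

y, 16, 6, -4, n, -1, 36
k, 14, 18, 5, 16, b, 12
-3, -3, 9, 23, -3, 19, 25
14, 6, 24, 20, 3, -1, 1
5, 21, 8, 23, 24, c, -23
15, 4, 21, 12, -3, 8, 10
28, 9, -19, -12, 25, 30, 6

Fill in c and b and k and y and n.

Column 5 has 16 − 3 + 3 + 24 − 3 + 25 = 62; the blank must be 67 − 62 = 5.
Row 1 has 16 + 6 − 4 + 5 − 1 + 36 = 58; the blank must be 67 − 58 = 9.
Row 5 has 5 + 21 + 8 + 23 + 24 − 23 = 58; the blank must be 67 − 58 = 9.
Column 6 has -1 + 19 − 1 + 9 + 8 + 30 = 64; the blank must be 67 − 64 = 3.
Row 2 has 14 + 18 + 5 + 16 + 3 + 12 = 68; the blank must be 67 − 68 = -1.

c = 9, b = 3, k = -1, y = 9, n = 5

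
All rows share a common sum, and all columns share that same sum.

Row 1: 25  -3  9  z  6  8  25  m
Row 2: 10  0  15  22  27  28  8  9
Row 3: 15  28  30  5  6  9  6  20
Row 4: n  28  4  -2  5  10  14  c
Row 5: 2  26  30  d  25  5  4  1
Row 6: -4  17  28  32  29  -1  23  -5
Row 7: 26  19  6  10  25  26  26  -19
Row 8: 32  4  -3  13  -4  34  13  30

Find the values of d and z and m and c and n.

d = 26, z = 13, m = 36, c = 47, n = 13

Rows 2 and 3 both sum to 119, so that's the common total.
Row 5: 2 + 26 + 30 + 25 + 5 + 4 + 1 = 93, so its missing entry is 119 − 93 = 26.
Column 4: 22 + 5 − 2 + 26 + 32 + 10 + 13 = 106, so its missing entry is 119 − 106 = 13.
Row 1: 25 − 3 + 9 + 13 + 6 + 8 + 25 = 83, so its missing entry is 119 − 83 = 36.
Column 8: 36 + 9 + 20 + 1 − 5 − 19 + 30 = 72, so its missing entry is 119 − 72 = 47.
Row 4: 28 + 4 − 2 + 5 + 10 + 14 + 47 = 106, so its missing entry is 119 − 106 = 13.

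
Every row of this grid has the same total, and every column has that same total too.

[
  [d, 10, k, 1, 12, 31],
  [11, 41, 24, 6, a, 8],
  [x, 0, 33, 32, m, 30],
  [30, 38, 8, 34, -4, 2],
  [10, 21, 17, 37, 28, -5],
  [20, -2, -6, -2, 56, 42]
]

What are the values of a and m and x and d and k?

Rows 4 and 5 both sum to 108, so that's the common total.
The known cells in row 2 total 90, leaving 108 − 90 = 18 for the blank.
The known cells in column 5 total 110, leaving 108 − 110 = -2 for the blank.
The known cells in row 3 total 93, leaving 108 − 93 = 15 for the blank.
The known cells in column 1 total 86, leaving 108 − 86 = 22 for the blank.
The known cells in row 1 total 76, leaving 108 − 76 = 32 for the blank.

a = 18, m = -2, x = 15, d = 22, k = 32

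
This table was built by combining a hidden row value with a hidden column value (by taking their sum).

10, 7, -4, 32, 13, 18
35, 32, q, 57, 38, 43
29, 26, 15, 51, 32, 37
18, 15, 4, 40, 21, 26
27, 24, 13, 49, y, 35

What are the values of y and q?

y = 30, q = 21

The difference between any two rows is the same in every column — this is an addition table with the headers hidden.
Row 5 minus row 1 is 49 − 32 = 17, so its entry in column 5 is 13 + 17 = 30.
Row 2 minus row 1 is 57 − 32 = 25, so its entry in column 3 is -4 + 25 = 21.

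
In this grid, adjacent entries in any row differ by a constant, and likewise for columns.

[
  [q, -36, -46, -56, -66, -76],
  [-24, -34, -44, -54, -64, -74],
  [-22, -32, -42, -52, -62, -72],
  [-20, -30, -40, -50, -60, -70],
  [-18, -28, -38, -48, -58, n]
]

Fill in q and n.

q = -26, n = -68

Along each row the entries change by -10 per step; down each column they change by 2.
Row 1: from -36 at column 2, stepping by -10 to column 1 gives -26.
Row 5: from -18 at column 1, stepping by -10 to column 6 gives -68.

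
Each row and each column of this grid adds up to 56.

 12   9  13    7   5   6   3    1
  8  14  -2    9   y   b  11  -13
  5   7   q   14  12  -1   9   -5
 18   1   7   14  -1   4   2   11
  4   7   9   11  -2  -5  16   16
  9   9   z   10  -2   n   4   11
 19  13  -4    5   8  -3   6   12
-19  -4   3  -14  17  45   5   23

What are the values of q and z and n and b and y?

q = 15, z = 15, n = 0, b = 10, y = 19

The known cells in column 5 total 37, leaving 56 − 37 = 19 for the blank.
The known cells in row 2 total 46, leaving 56 − 46 = 10 for the blank.
The known cells in column 6 total 56, leaving 56 − 56 = 0 for the blank.
The known cells in row 3 total 41, leaving 56 − 41 = 15 for the blank.
The known cells in row 6 total 41, leaving 56 − 41 = 15 for the blank.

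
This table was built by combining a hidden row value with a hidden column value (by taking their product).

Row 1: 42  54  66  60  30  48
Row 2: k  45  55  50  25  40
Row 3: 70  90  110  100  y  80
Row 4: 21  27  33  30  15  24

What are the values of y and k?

Each row is a constant multiple of every other row — this is a multiplication table with the headers hidden.
Row 3 is 100/60 = 5/3 times row 1, so its entry in column 5 is 30 × 5/3 = 50.
Row 2 is 50/60 = 5/6 times row 1, so its entry in column 1 is 42 × 5/6 = 35.

y = 50, k = 35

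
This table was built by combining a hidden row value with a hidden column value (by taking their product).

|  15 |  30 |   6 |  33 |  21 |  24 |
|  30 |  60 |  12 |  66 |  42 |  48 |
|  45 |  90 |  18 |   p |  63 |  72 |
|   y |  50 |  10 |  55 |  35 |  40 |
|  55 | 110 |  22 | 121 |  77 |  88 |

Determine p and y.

Each row is a constant multiple of every other row — this is a multiplication table with the headers hidden.
Row 3 is 72/24 = 3/1 times row 1, so its entry in column 4 is 33 × 3/1 = 99.
Row 4 is 40/24 = 5/3 times row 1, so its entry in column 1 is 15 × 5/3 = 25.

p = 99, y = 25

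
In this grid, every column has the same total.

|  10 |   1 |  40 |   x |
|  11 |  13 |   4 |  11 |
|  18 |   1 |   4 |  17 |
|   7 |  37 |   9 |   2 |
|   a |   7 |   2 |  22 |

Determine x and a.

Column 2 sums to 59 and so does column 3; that's the common total.
In column 4 the known cells total 52, leaving 59 − 52 = 7.
In column 1 the known cells total 46, leaving 59 − 46 = 13.

x = 7, a = 13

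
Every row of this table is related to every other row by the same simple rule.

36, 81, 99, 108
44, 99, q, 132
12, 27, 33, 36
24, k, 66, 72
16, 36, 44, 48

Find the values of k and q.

Each row is a constant multiple of every other row — this is a multiplication table with the headers hidden.
Row 4 is 72/108 = 2/3 times row 1, so its entry in column 2 is 81 × 2/3 = 54.
Row 2 is 132/108 = 11/9 times row 1, so its entry in column 3 is 99 × 11/9 = 121.

k = 54, q = 121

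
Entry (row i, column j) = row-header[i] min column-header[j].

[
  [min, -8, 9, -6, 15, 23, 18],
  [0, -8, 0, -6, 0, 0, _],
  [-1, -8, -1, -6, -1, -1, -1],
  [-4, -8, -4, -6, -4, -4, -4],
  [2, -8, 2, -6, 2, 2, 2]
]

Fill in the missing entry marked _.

min(0, 18) = 0.

0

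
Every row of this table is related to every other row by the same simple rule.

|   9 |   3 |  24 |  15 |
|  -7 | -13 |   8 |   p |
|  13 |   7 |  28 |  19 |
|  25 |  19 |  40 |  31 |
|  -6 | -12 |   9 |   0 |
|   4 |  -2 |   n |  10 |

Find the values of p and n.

The difference between any two rows is the same in every column — this is an addition table with the headers hidden.
Row 2 minus row 1 is -13 − 3 = -16, so its entry in column 4 is 15 + (-16) = -1.
Row 6 minus row 1 is -2 − 3 = -5, so its entry in column 3 is 24 + (-5) = 19.

p = -1, n = 19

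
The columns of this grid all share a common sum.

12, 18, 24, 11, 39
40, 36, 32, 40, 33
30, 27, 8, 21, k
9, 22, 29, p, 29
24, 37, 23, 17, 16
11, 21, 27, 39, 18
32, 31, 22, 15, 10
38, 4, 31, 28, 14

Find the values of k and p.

Columns 1 and 2 both add up to 196, so every column sums to 196.
Column 5: 39 + 33 + 29 + 16 + 18 + 10 + 14 = 159, so the missing entry is 196 − 159 = 37.
Column 4: 11 + 40 + 21 + 17 + 39 + 15 + 28 = 171, so the missing entry is 196 − 171 = 25.

k = 37, p = 25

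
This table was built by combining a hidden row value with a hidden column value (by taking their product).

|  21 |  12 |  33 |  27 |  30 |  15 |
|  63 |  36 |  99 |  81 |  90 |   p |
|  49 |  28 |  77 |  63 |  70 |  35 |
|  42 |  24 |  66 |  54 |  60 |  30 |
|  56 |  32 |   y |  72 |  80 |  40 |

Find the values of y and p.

y = 88, p = 45

Each row is a constant multiple of every other row — this is a multiplication table with the headers hidden.
Row 5 is 32/12 = 8/3 times row 1, so its entry in column 3 is 33 × 8/3 = 88.
Row 2 is 36/12 = 3/1 times row 1, so its entry in column 6 is 15 × 3/1 = 45.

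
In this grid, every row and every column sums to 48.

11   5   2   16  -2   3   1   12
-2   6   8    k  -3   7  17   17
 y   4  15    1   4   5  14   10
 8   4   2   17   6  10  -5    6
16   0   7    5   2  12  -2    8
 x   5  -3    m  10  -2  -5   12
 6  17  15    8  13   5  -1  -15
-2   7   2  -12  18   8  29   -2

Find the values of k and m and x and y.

The known cells in row 2 total 50, leaving 48 − 50 = -2 for the blank.
The known cells in column 4 total 33, leaving 48 − 33 = 15 for the blank.
The known cells in row 6 total 32, leaving 48 − 32 = 16 for the blank.
The known cells in row 3 total 53, leaving 48 − 53 = -5 for the blank.

k = -2, m = 15, x = 16, y = -5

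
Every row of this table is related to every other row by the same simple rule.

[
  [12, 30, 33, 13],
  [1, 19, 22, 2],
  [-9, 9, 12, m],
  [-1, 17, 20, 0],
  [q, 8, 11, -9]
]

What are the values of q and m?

q = -10, m = -8

The difference between any two rows is the same in every column — this is an addition table with the headers hidden.
Row 5 minus row 1 is 11 − 33 = -22, so its entry in column 1 is 12 + (-22) = -10.
Row 3 minus row 1 is 12 − 33 = -21, so its entry in column 4 is 13 + (-21) = -8.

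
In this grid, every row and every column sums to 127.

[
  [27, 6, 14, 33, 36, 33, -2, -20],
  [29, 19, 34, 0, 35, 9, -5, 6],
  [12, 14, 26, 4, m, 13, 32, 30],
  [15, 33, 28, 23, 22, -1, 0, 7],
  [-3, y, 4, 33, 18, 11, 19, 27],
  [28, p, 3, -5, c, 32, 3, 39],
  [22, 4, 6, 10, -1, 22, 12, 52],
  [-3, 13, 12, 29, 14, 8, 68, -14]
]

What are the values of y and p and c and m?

y = 18, p = 20, c = 7, m = -4

Row 5: -3 + 4 + 33 + 18 + 11 + 19 + 27 = 109, so its missing entry is 127 − 109 = 18.
Column 2: 6 + 19 + 14 + 33 + 18 + 4 + 13 = 107, so its missing entry is 127 − 107 = 20.
Row 6: 28 + 20 + 3 − 5 + 32 + 3 + 39 = 120, so its missing entry is 127 − 120 = 7.
Row 3: 12 + 14 + 26 + 4 + 13 + 32 + 30 = 131, so its missing entry is 127 − 131 = -4.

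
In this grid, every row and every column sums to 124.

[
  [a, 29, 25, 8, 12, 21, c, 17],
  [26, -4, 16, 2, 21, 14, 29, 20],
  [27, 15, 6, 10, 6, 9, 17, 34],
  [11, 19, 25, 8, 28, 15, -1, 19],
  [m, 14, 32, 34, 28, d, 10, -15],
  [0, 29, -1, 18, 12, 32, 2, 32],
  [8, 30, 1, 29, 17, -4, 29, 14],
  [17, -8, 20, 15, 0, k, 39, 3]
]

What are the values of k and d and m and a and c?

Column 7 has 29 + 17 − 1 + 10 + 2 + 29 + 39 = 125; the blank must be 124 − 125 = -1.
Row 1 has 29 + 25 + 8 + 12 + 21 − 1 + 17 = 111; the blank must be 124 − 111 = 13.
Column 1 has 13 + 26 + 27 + 11 + 0 + 8 + 17 = 102; the blank must be 124 − 102 = 22.
Row 5 has 22 + 14 + 32 + 34 + 28 + 10 − 15 = 125; the blank must be 124 − 125 = -1.
Row 8 has 17 − 8 + 20 + 15 + 0 + 39 + 3 = 86; the blank must be 124 − 86 = 38.

k = 38, d = -1, m = 22, a = 13, c = -1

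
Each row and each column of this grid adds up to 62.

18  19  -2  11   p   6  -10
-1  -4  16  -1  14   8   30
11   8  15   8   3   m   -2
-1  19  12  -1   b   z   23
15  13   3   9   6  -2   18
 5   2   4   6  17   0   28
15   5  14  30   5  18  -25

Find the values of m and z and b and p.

Row 3 has 11 + 8 + 15 + 8 + 3 − 2 = 43; the blank must be 62 − 43 = 19.
Row 1 has 18 + 19 − 2 + 11 + 6 − 10 = 42; the blank must be 62 − 42 = 20.
Column 5 has 20 + 14 + 3 + 6 + 17 + 5 = 65; the blank must be 62 − 65 = -3.
Row 4 has -1 + 19 + 12 − 1 − 3 + 23 = 49; the blank must be 62 − 49 = 13.

m = 19, z = 13, b = -3, p = 20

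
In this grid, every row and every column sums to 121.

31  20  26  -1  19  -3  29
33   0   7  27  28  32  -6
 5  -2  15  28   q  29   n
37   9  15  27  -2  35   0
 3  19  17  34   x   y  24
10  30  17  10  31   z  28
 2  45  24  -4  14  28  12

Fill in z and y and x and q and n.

The known cells in row 6 total 126, leaving 121 − 126 = -5 for the blank.
The known cells in column 6 total 116, leaving 121 − 116 = 5 for the blank.
The known cells in row 5 total 102, leaving 121 − 102 = 19 for the blank.
The known cells in column 5 total 109, leaving 121 − 109 = 12 for the blank.
The known cells in row 3 total 87, leaving 121 − 87 = 34 for the blank.

z = -5, y = 5, x = 19, q = 12, n = 34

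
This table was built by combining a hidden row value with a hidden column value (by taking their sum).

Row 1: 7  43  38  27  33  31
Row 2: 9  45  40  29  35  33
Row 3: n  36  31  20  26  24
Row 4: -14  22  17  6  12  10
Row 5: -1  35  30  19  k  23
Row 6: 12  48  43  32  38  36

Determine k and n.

k = 25, n = 0

The difference between any two rows is the same in every column — this is an addition table with the headers hidden.
Row 5 minus row 1 is 19 − 27 = -8, so its entry in column 5 is 33 + (-8) = 25.
Row 3 minus row 1 is 20 − 27 = -7, so its entry in column 1 is 7 + (-7) = 0.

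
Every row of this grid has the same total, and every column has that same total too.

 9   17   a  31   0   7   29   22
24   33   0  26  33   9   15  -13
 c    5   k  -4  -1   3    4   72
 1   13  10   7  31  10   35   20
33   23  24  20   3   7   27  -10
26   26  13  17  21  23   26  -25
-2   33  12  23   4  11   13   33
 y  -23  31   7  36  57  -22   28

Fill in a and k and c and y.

Rows 2 and 4 both sum to 127, so that's the common total.
Row 1 has 9 + 17 + 31 + 0 + 7 + 29 + 22 = 115; the blank must be 127 − 115 = 12.
Row 8 has -23 + 31 + 7 + 36 + 57 − 22 + 28 = 114; the blank must be 127 − 114 = 13.
Column 1 has 9 + 24 + 1 + 33 + 26 − 2 + 13 = 104; the blank must be 127 − 104 = 23.
Row 3 has 23 + 5 − 4 − 1 + 3 + 4 + 72 = 102; the blank must be 127 − 102 = 25.

a = 12, k = 25, c = 23, y = 13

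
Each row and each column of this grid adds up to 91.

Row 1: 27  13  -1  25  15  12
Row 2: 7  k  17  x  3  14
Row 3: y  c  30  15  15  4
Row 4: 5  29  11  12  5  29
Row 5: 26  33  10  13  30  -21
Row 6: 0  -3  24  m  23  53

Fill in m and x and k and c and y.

m = -6, x = 32, k = 18, c = 1, y = 26

The known cells in column 1 total 65, leaving 91 − 65 = 26 for the blank.
The known cells in row 3 total 90, leaving 91 − 90 = 1 for the blank.
The known cells in column 2 total 73, leaving 91 − 73 = 18 for the blank.
The known cells in row 6 total 97, leaving 91 − 97 = -6 for the blank.
The known cells in row 2 total 59, leaving 91 − 59 = 32 for the blank.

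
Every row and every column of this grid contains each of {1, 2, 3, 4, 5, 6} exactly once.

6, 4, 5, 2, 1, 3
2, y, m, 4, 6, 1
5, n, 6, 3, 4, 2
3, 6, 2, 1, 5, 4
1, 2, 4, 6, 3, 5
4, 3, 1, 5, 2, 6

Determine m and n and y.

Cell (2,3): column 3 already has {1, 2, 4, 5, 6} → 3.
At (row 2, col 2): row 2 already has {1, 2, 3, 4, 6}, so the value is 5.
At (row 3, col 2): row 3 already has {2, 3, 4, 5, 6}, so the value is 1.

m = 3, n = 1, y = 5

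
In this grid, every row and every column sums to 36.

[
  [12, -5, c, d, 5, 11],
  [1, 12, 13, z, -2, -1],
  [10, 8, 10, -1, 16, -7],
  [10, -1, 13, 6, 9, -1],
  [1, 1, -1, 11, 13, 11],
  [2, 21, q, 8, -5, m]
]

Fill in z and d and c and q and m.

The known cells in column 6 total 13, leaving 36 − 13 = 23 for the blank.
The known cells in row 2 total 23, leaving 36 − 23 = 13 for the blank.
The known cells in column 4 total 37, leaving 36 − 37 = -1 for the blank.
The known cells in row 1 total 22, leaving 36 − 22 = 14 for the blank.
The known cells in row 6 total 49, leaving 36 − 49 = -13 for the blank.

z = 13, d = -1, c = 14, q = -13, m = 23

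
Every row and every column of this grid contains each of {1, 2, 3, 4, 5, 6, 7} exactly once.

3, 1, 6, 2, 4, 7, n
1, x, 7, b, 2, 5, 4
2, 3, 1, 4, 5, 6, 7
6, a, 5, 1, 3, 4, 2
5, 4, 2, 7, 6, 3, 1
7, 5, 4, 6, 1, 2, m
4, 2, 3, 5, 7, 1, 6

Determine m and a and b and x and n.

Cell (4,2): row 4 already has {1, 2, 3, 4, 5, 6} → 7.
At (row 2, col 2): column 2 already has {1, 2, 3, 4, 5, 7}, so the value is 6.
At (row 1, col 7): row 1 already has {1, 2, 3, 4, 6, 7}, so the value is 5.
For row 6, column 7: row 6 already has {1, 2, 4, 5, 6, 7}; that leaves 3.
At (row 2, col 4): row 2 already has {1, 2, 4, 5, 6, 7}, so the value is 3.

m = 3, a = 7, b = 3, x = 6, n = 5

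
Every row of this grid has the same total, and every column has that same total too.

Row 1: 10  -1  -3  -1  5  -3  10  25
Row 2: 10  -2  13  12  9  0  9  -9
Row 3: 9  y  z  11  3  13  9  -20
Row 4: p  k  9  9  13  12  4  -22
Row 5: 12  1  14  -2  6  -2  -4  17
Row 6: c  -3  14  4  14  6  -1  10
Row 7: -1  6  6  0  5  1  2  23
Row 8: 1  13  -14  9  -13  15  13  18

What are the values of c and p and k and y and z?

Rows 1 and 2 both sum to 42, so that's the common total.
Row 6 has -3 + 14 + 4 + 14 + 6 − 1 + 10 = 44; the blank must be 42 − 44 = -2.
Column 1 has 10 + 10 + 9 + 12 − 2 − 1 + 1 = 39; the blank must be 42 − 39 = 3.
Row 4 has 3 + 9 + 9 + 13 + 12 + 4 − 22 = 28; the blank must be 42 − 28 = 14.
Column 2 has -1 − 2 + 14 + 1 − 3 + 6 + 13 = 28; the blank must be 42 − 28 = 14.
Row 3 has 9 + 14 + 11 + 3 + 13 + 9 − 20 = 39; the blank must be 42 − 39 = 3.

c = -2, p = 3, k = 14, y = 14, z = 3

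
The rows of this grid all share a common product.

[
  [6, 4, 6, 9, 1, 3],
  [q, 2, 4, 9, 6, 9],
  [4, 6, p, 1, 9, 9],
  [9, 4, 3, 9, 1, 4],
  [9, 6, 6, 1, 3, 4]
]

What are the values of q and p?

q = 1, p = 2

Rows 4 and 5 each multiply to 3888, so every row has product 3888.
Row 2: 2×4×9×6×9 = 3888, so the missing entry is 3888 ÷ 3888 = 1.
Row 3: 4×6×1×9×9 = 1944, so the missing entry is 3888 ÷ 1944 = 2.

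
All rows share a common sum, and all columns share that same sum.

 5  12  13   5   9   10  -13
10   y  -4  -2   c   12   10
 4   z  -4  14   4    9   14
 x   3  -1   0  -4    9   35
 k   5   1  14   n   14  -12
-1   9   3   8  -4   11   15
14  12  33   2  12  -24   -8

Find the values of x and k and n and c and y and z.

x = -1, k = 10, n = 9, c = 15, y = 0, z = 0

Rows 1 and 6 both sum to 41, so that's the common total.
Row 3 has 4 − 4 + 14 + 4 + 9 + 14 = 41; the blank must be 41 − 41 = 0.
Column 2 has 12 + 0 + 3 + 5 + 9 + 12 = 41; the blank must be 41 − 41 = 0.
Row 2 has 10 + 0 − 4 − 2 + 12 + 10 = 26; the blank must be 41 − 26 = 15.
Column 5 has 9 + 15 + 4 − 4 − 4 + 12 = 32; the blank must be 41 − 32 = 9.
Row 5 has 5 + 1 + 14 + 9 + 14 − 12 = 31; the blank must be 41 − 31 = 10.
Row 4 has 3 − 1 + 0 − 4 + 9 + 35 = 42; the blank must be 41 − 42 = -1.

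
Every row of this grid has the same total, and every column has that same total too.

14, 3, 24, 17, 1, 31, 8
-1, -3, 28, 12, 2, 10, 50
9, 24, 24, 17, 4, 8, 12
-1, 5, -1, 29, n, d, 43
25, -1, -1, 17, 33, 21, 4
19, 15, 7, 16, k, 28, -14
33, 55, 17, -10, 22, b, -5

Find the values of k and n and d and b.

Rows 1 and 2 both sum to 98, so that's the common total.
Row 6 has 19 + 15 + 7 + 16 + 28 − 14 = 71; the blank must be 98 − 71 = 27.
Row 7 has 33 + 55 + 17 − 10 + 22 − 5 = 112; the blank must be 98 − 112 = -14.
Column 5 has 1 + 2 + 4 + 33 + 27 + 22 = 89; the blank must be 98 − 89 = 9.
Row 4 has -1 + 5 − 1 + 29 + 9 + 43 = 84; the blank must be 98 − 84 = 14.

k = 27, n = 9, d = 14, b = -14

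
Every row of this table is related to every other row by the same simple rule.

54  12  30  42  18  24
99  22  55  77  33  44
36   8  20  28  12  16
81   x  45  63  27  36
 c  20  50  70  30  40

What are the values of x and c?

x = 18, c = 90

Each row is a constant multiple of every other row — this is a multiplication table with the headers hidden.
Row 4 is 27/18 = 3/2 times row 1, so its entry in column 2 is 12 × 3/2 = 18.
Row 5 is 30/18 = 5/3 times row 1, so its entry in column 1 is 54 × 5/3 = 90.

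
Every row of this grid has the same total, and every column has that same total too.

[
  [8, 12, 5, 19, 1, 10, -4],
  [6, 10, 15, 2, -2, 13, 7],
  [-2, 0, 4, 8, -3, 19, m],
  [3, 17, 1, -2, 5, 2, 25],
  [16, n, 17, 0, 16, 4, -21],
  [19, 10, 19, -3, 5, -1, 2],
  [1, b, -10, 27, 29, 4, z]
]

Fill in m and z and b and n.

Rows 1 and 2 both sum to 51, so that's the common total.
Row 3 has -2 + 0 + 4 + 8 − 3 + 19 = 26; the blank must be 51 − 26 = 25.
Column 7 has -4 + 7 + 25 + 25 − 21 + 2 = 34; the blank must be 51 − 34 = 17.
Row 7 has 1 − 10 + 27 + 29 + 4 + 17 = 68; the blank must be 51 − 68 = -17.
Row 5 has 16 + 17 + 0 + 16 + 4 − 21 = 32; the blank must be 51 − 32 = 19.

m = 25, z = 17, b = -17, n = 19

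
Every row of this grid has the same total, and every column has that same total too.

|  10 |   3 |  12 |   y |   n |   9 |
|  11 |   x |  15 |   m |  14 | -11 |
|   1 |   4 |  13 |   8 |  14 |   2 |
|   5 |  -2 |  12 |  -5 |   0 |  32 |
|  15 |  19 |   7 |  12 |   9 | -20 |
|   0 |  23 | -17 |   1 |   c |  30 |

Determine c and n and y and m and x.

c = 5, n = 0, y = 8, m = 18, x = -5

Rows 3 and 4 both sum to 42, so that's the common total.
Column 2: 3 + 4 − 2 + 19 + 23 = 47, so its missing entry is 42 − 47 = -5.
Row 6: 0 + 23 − 17 + 1 + 30 = 37, so its missing entry is 42 − 37 = 5.
Column 5: 14 + 14 + 0 + 9 + 5 = 42, so its missing entry is 42 − 42 = 0.
Row 1: 10 + 3 + 12 + 0 + 9 = 34, so its missing entry is 42 − 34 = 8.
Row 2: 11 − 5 + 15 + 14 − 11 = 24, so its missing entry is 42 − 24 = 18.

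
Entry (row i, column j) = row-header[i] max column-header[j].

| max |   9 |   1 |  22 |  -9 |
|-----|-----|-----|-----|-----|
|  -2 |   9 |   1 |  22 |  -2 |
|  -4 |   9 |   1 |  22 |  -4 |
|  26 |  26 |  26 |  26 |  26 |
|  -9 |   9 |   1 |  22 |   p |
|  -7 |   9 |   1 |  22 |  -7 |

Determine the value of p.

-9

max(-9, -9) = -9.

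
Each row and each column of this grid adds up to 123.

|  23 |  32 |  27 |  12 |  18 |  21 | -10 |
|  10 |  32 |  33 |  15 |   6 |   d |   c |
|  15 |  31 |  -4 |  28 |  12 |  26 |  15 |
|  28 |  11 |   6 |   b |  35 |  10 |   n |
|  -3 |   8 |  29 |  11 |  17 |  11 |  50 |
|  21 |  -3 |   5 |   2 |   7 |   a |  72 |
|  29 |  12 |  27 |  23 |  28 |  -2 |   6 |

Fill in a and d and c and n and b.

a = 19, d = 38, c = -11, n = 1, b = 32

Row 6 has 21 − 3 + 5 + 2 + 7 + 72 = 104; the blank must be 123 − 104 = 19.
Column 6 has 21 + 26 + 10 + 11 + 19 − 2 = 85; the blank must be 123 − 85 = 38.
Column 4 has 12 + 15 + 28 + 11 + 2 + 23 = 91; the blank must be 123 − 91 = 32.
Row 4 has 28 + 11 + 6 + 32 + 35 + 10 = 122; the blank must be 123 − 122 = 1.
Row 2 has 10 + 32 + 33 + 15 + 6 + 38 = 134; the blank must be 123 − 134 = -11.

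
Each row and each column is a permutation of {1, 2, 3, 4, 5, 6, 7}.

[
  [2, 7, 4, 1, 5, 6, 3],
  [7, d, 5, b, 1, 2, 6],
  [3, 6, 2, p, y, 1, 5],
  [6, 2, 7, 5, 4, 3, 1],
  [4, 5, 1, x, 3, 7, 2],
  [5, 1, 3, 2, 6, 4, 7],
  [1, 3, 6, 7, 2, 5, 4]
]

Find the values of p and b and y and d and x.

Cell (3,5): column 5 already has {1, 2, 3, 4, 5, 6} → 7.
At (row 5, col 4): row 5 already has {1, 2, 3, 4, 5, 7}, so the value is 6.
Cell (2,2): column 2 already has {1, 2, 3, 5, 6, 7} → 4.
For row 3, column 4: row 3 already has {1, 2, 3, 5, 6, 7}; that leaves 4.
At (row 2, col 4): row 2 already has {1, 2, 4, 5, 6, 7}, so the value is 3.

p = 4, b = 3, y = 7, d = 4, x = 6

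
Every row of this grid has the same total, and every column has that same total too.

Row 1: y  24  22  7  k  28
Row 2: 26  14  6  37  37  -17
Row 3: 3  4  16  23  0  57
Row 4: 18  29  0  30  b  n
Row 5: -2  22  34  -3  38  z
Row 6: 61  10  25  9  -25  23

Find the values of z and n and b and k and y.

Rows 2 and 3 both sum to 103, so that's the common total.
Column 1 has 26 + 3 + 18 − 2 + 61 = 106; the blank must be 103 − 106 = -3.
Row 1 has -3 + 24 + 22 + 7 + 28 = 78; the blank must be 103 − 78 = 25.
Column 5 has 25 + 37 + 0 + 38 − 25 = 75; the blank must be 103 − 75 = 28.
Row 5 has -2 + 22 + 34 − 3 + 38 = 89; the blank must be 103 − 89 = 14.
Row 4 has 18 + 29 + 0 + 30 + 28 = 105; the blank must be 103 − 105 = -2.

z = 14, n = -2, b = 28, k = 25, y = -3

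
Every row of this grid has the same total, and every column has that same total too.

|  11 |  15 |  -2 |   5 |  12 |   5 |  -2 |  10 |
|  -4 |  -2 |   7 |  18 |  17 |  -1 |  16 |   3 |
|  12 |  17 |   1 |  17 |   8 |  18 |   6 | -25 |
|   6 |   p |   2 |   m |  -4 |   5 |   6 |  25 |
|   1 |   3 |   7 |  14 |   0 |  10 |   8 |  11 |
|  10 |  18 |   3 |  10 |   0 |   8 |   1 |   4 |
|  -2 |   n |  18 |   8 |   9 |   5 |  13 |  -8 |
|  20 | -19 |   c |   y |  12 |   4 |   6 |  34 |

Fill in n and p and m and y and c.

Rows 1 and 2 both sum to 54, so that's the common total.
Row 7 has -2 + 18 + 8 + 9 + 5 + 13 − 8 = 43; the blank must be 54 − 43 = 11.
Column 2 has 15 − 2 + 17 + 3 + 18 + 11 − 19 = 43; the blank must be 54 − 43 = 11.
Row 4 has 6 + 11 + 2 − 4 + 5 + 6 + 25 = 51; the blank must be 54 − 51 = 3.
Column 4 has 5 + 18 + 17 + 3 + 14 + 10 + 8 = 75; the blank must be 54 − 75 = -21.
Row 8 has 20 − 19 − 21 + 12 + 4 + 6 + 34 = 36; the blank must be 54 − 36 = 18.

n = 11, p = 11, m = 3, y = -21, c = 18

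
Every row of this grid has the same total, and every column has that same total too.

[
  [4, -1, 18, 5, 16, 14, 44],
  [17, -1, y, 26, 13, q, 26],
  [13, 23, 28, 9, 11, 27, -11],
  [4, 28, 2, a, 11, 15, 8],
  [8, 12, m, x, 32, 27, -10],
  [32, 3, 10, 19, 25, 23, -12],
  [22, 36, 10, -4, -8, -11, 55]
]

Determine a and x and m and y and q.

Rows 1 and 3 both sum to 100, so that's the common total.
The known cells in column 6 total 95, leaving 100 − 95 = 5 for the blank.
The known cells in row 2 total 86, leaving 100 − 86 = 14 for the blank.
The known cells in column 3 total 82, leaving 100 − 82 = 18 for the blank.
The known cells in row 5 total 87, leaving 100 − 87 = 13 for the blank.
The known cells in row 4 total 68, leaving 100 − 68 = 32 for the blank.

a = 32, x = 13, m = 18, y = 14, q = 5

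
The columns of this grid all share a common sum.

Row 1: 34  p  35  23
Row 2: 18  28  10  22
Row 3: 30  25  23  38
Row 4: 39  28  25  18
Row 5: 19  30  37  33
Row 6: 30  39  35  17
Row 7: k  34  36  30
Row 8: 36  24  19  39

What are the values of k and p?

The complete columns each total 220.
Column 1 is missing 220 − 206 = 14 (since 34 + 18 + 30 + 39 + 19 + 30 + 36 = 206).
Column 2 is missing 220 − 208 = 12 (since 28 + 25 + 28 + 30 + 39 + 34 + 24 = 208).

k = 14, p = 12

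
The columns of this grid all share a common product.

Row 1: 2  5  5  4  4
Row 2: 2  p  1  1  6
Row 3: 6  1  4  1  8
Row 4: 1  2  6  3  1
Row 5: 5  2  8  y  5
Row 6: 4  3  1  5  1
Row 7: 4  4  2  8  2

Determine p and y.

Columns 3 and 5 each multiply to 1920, so every column has product 1920.
Column 2: 5×1×2×2×3×4 = 240, so the missing entry is 1920 ÷ 240 = 8.
Column 4: 4×1×1×3×5×8 = 480, so the missing entry is 1920 ÷ 480 = 4.

p = 8, y = 4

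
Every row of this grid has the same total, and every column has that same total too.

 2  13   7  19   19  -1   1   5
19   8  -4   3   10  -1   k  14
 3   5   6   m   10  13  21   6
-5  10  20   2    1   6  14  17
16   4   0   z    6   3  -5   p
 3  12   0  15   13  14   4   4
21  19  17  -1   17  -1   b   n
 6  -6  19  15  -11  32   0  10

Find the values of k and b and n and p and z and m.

k = 16, b = 14, n = -21, p = 30, z = 11, m = 1

Rows 1 and 4 both sum to 65, so that's the common total.
Row 3: 3 + 5 + 6 + 10 + 13 + 21 + 6 = 64, so its missing entry is 65 − 64 = 1.
Column 4: 19 + 3 + 1 + 2 + 15 − 1 + 15 = 54, so its missing entry is 65 − 54 = 11.
Row 2: 19 + 8 − 4 + 3 + 10 − 1 + 14 = 49, so its missing entry is 65 − 49 = 16.
Column 7: 1 + 16 + 21 + 14 − 5 + 4 + 0 = 51, so its missing entry is 65 − 51 = 14.
Row 7: 21 + 19 + 17 − 1 + 17 − 1 + 14 = 86, so its missing entry is 65 − 86 = -21.
Row 5: 16 + 4 + 0 + 11 + 6 + 3 − 5 = 35, so its missing entry is 65 − 35 = 30.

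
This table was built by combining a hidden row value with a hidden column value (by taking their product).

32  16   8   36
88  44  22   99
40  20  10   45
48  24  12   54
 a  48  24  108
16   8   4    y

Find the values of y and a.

Each row is a constant multiple of every other row — this is a multiplication table with the headers hidden.
Row 6 is 8/16 = 1/2 times row 1, so its entry in column 4 is 36 × 1/2 = 18.
Row 5 is 48/16 = 3/1 times row 1, so its entry in column 1 is 32 × 3/1 = 96.

y = 18, a = 96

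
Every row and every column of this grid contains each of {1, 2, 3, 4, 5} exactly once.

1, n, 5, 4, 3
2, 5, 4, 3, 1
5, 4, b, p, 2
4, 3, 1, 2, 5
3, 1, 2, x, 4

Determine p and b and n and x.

Cell (3,3): column 3 already has {1, 2, 4, 5} → 3.
Cell (3,4): row 3 already has {2, 3, 4, 5} → 1.
For row 5, column 4: row 5 already has {1, 2, 3, 4}; that leaves 5.
For row 1, column 2: row 1 already has {1, 3, 4, 5}; that leaves 2.

p = 1, b = 3, n = 2, x = 5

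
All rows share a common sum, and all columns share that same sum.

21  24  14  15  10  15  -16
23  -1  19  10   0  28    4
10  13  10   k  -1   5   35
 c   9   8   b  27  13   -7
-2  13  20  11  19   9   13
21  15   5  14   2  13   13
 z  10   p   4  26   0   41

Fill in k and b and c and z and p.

Rows 1 and 2 both sum to 83, so that's the common total.
Column 3 has 14 + 19 + 10 + 8 + 20 + 5 = 76; the blank must be 83 − 76 = 7.
Row 3 has 10 + 13 + 10 − 1 + 5 + 35 = 72; the blank must be 83 − 72 = 11.
Column 4 has 15 + 10 + 11 + 11 + 14 + 4 = 65; the blank must be 83 − 65 = 18.
Row 4 has 9 + 8 + 18 + 27 + 13 − 7 = 68; the blank must be 83 − 68 = 15.
Row 7 has 10 + 7 + 4 + 26 + 0 + 41 = 88; the blank must be 83 − 88 = -5.

k = 11, b = 18, c = 15, z = -5, p = 7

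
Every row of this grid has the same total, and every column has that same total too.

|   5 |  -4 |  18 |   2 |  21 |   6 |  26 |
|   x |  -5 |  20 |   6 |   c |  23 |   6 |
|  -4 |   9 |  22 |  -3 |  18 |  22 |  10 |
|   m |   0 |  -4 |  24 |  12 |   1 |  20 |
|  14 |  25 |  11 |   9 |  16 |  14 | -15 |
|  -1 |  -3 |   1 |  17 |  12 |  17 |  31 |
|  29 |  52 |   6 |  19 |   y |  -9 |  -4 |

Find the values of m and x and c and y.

Rows 1 and 3 both sum to 74, so that's the common total.
Row 7 has 29 + 52 + 6 + 19 − 9 − 4 = 93; the blank must be 74 − 93 = -19.
Column 5 has 21 + 18 + 12 + 16 + 12 − 19 = 60; the blank must be 74 − 60 = 14.
Row 2 has -5 + 20 + 6 + 14 + 23 + 6 = 64; the blank must be 74 − 64 = 10.
Row 4 has 0 − 4 + 24 + 12 + 1 + 20 = 53; the blank must be 74 − 53 = 21.

m = 21, x = 10, c = 14, y = -19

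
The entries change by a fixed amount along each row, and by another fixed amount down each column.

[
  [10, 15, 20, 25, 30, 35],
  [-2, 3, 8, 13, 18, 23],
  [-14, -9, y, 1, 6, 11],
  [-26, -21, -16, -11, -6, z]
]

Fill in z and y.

z = -1, y = -4

Along each row the entries change by 5 per step; down each column they change by -12.
Row 4: from -26 at column 1, stepping by 5 to column 6 gives -1.
Row 3: from -14 at column 1, stepping by 5 to column 3 gives -4.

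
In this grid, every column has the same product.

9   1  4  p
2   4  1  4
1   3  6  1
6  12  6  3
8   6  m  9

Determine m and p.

Columns 1 and 2 each multiply to 864, so every column has product 864.
Column 3: 4×1×6×6 = 144, so the missing entry is 864 ÷ 144 = 6.
Column 4: 4×1×3×9 = 108, so the missing entry is 864 ÷ 108 = 8.

m = 6, p = 8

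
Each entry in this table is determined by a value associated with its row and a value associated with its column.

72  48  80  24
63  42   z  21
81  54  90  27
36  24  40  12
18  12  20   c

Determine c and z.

Each row is a constant multiple of every other row — this is a multiplication table with the headers hidden.
Row 5 is 18/72 = 1/4 times row 1, so its entry in column 4 is 24 × 1/4 = 6.
Row 2 is 63/72 = 7/8 times row 1, so its entry in column 3 is 80 × 7/8 = 70.

c = 6, z = 70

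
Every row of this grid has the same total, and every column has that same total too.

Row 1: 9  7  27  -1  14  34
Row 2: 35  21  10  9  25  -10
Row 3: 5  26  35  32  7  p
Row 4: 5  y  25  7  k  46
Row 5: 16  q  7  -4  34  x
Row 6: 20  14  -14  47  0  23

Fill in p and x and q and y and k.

p = -15, x = 12, q = 25, y = -3, k = 10

Rows 1 and 2 both sum to 90, so that's the common total.
The known cells in column 5 total 80, leaving 90 − 80 = 10 for the blank.
The known cells in row 4 total 93, leaving 90 − 93 = -3 for the blank.
The known cells in row 3 total 105, leaving 90 − 105 = -15 for the blank.
The known cells in column 6 total 78, leaving 90 − 78 = 12 for the blank.
The known cells in row 5 total 65, leaving 90 − 65 = 25 for the blank.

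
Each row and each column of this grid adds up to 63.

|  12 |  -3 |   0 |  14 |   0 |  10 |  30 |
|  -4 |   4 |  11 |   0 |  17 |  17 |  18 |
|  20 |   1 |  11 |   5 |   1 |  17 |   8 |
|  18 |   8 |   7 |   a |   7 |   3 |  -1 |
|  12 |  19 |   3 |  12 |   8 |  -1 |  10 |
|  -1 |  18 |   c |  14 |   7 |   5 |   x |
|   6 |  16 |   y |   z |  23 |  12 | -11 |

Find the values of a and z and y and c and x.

The known cells in row 4 total 42, leaving 63 − 42 = 21 for the blank.
The known cells in column 7 total 54, leaving 63 − 54 = 9 for the blank.
The known cells in column 4 total 66, leaving 63 − 66 = -3 for the blank.
The known cells in row 7 total 43, leaving 63 − 43 = 20 for the blank.
The known cells in row 6 total 52, leaving 63 − 52 = 11 for the blank.

a = 21, z = -3, y = 20, c = 11, x = 9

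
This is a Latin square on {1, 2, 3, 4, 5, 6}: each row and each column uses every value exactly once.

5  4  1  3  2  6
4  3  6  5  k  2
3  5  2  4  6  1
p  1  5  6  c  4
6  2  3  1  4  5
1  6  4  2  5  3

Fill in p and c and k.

For row 2, column 5: row 2 already has {2, 3, 4, 5, 6}; that leaves 1.
For row 4, column 5: column 5 already has {1, 2, 4, 5, 6}; that leaves 3.
Cell (4,1): row 4 already has {1, 3, 4, 5, 6} → 2.

p = 2, c = 3, k = 1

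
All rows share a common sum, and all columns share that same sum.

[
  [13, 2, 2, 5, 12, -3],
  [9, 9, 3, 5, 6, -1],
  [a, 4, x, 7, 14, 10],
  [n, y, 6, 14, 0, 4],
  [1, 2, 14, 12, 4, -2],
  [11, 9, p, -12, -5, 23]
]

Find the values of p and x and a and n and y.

Rows 1 and 2 both sum to 31, so that's the common total.
Column 2 has 2 + 9 + 4 + 2 + 9 = 26; the blank must be 31 − 26 = 5.
Row 4 has 5 + 6 + 14 + 0 + 4 = 29; the blank must be 31 − 29 = 2.
Column 1 has 13 + 9 + 2 + 1 + 11 = 36; the blank must be 31 − 36 = -5.
Row 3 has -5 + 4 + 7 + 14 + 10 = 30; the blank must be 31 − 30 = 1.
Row 6 has 11 + 9 − 12 − 5 + 23 = 26; the blank must be 31 − 26 = 5.

p = 5, x = 1, a = -5, n = 2, y = 5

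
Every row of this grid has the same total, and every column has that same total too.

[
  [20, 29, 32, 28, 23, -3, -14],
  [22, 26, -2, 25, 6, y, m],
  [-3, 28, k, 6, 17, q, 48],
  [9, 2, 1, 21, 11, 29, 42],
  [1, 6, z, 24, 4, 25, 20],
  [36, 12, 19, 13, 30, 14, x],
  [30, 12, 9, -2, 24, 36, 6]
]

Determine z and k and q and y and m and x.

Rows 1 and 4 both sum to 115, so that's the common total.
Row 5 has 1 + 6 + 24 + 4 + 25 + 20 = 80; the blank must be 115 − 80 = 35.
Row 6 has 36 + 12 + 19 + 13 + 30 + 14 = 124; the blank must be 115 − 124 = -9.
Column 3 has 32 − 2 + 1 + 35 + 19 + 9 = 94; the blank must be 115 − 94 = 21.
Column 7 has -14 + 48 + 42 + 20 − 9 + 6 = 93; the blank must be 115 − 93 = 22.
Row 2 has 22 + 26 − 2 + 25 + 6 + 22 = 99; the blank must be 115 − 99 = 16.
Row 3 has -3 + 28 + 21 + 6 + 17 + 48 = 117; the blank must be 115 − 117 = -2.

z = 35, k = 21, q = -2, y = 16, m = 22, x = -9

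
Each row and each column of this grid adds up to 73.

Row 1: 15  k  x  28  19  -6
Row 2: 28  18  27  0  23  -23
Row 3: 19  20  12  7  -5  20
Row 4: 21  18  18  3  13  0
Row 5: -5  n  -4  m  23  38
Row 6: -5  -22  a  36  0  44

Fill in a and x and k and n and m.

Column 4 has 28 + 0 + 7 + 3 + 36 = 74; the blank must be 73 − 74 = -1.
Row 5 has -5 − 4 − 1 + 23 + 38 = 51; the blank must be 73 − 51 = 22.
Column 2 has 18 + 20 + 18 + 22 − 22 = 56; the blank must be 73 − 56 = 17.
Row 1 has 15 + 17 + 28 + 19 − 6 = 73; the blank must be 73 − 73 = 0.
Row 6 has -5 − 22 + 36 + 0 + 44 = 53; the blank must be 73 − 53 = 20.

a = 20, x = 0, k = 17, n = 22, m = -1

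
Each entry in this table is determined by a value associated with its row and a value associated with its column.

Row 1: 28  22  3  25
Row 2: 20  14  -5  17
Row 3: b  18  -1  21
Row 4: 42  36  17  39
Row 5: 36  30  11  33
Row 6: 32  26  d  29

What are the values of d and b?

The difference between any two rows is the same in every column — this is an addition table with the headers hidden.
Row 6 minus row 1 is 29 − 25 = 4, so its entry in column 3 is 3 + 4 = 7.
Row 3 minus row 1 is 21 − 25 = -4, so its entry in column 1 is 28 + (-4) = 24.

d = 7, b = 24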